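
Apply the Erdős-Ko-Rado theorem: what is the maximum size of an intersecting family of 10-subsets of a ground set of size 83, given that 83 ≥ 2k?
max |F| = C(82, 9) = 293052087900

Erdős-Ko-Rado (1961): when n ≥ 2k, max |F| = C(n−1, k−1). The bound is attained by the star {A : i ∈ A} for any fixed i ∈ [n]. Here C(83−1, 10−1) = C(82, 9) = 293052087900.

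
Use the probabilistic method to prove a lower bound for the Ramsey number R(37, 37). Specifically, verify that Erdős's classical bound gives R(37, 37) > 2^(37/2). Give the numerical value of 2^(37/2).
2^(37/2) = 370727.6001; so R(37, 37) > 370727.6001

Colour each edge of K_n uniformly at random with red/blue. The expected number of monochromatic K_37 is C(n, 37) · 2 · 2^(−C(37,2)). If C(n, 37) · 2^(1 − C(37,2)) < 1, then with positive probability no monochromatic K_37 exists, so R(37, 37) > n. The standard estimate C(n, 37) ≤ n^37/37! shows this inequality holds whenever n ≤ 2^(37/2) (since 37! · 2^(C(37,2) − 1) > 2^(37^2/2) ≥ n^37). Hence R(37, 37) > 2^(37/2) = 370727.6001.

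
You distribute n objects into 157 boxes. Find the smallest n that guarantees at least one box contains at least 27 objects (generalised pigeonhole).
n = (27 − 1)·157 + 1 = 4083

By the generalised pigeonhole principle, to guarantee some box contains ≥ r objects we need more than (r − 1) · k objects total. Threshold: n = (r − 1) · k + 1. With r = 27 and k = 157: n = 26 · 157 + 1 = 4082 + 1 = 4083. For n = 4082 = 26 · 157, we can put exactly 26 objects in every box, avoiding 27 in any single one — so 4083 is tight.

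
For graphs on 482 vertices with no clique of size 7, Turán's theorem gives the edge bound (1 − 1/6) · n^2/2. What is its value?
Turán density bound = (5/6) · 482^2/2 = 290405/3 ≈ 96801.6667

Turán's theorem: ex(n, K_{r+1}) is achieved by the complete r-partite Turán graph T(n, r) with parts as balanced as possible, and is at most (1 − 1/r) · n^2/2. For r = 6, n = 482: the density bound is (5/6) · 232324/2 = 290405/3 ≈ 96801.6667. The integer-valued extremum is e(T(482, 6)) = 96801, which is strictly less than the density bound 290405/3 since 6 ∤ 482 (the parts of T(482, 6) cannot all be equal).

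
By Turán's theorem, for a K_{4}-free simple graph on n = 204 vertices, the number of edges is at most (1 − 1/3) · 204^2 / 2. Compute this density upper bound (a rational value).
Turán density bound = (2/3) · 204^2/2 = 13872

Turán's theorem: ex(n, K_{r+1}) is achieved by the complete r-partite Turán graph T(n, r) with parts as balanced as possible, and is at most (1 − 1/r) · n^2/2. For r = 3, n = 204: the density bound is (2/3) · 41616/2 = 13872. Since 3 ∣ 204, the Turán graph T(204, 3) has parts of equal size 68, and its edge count e(T(204, 3)) = 13872 attains the density bound exactly.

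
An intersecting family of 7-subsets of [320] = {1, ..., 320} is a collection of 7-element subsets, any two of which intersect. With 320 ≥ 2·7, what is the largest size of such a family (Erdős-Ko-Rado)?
max |F| = C(319, 6) = 1395956397297

Erdős-Ko-Rado (1961): when n ≥ 2k, max |F| = C(n−1, k−1). The bound is attained by the star {A : i ∈ A} for any fixed i ∈ [n]. Here C(320−1, 7−1) = C(319, 6) = 1395956397297.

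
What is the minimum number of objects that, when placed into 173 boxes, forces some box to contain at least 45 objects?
n = (45 − 1)·173 + 1 = 7613

By the generalised pigeonhole principle, to guarantee some box contains ≥ r objects we need more than (r − 1) · k objects total. Threshold: n = (r − 1) · k + 1. With r = 45 and k = 173: n = 44 · 173 + 1 = 7612 + 1 = 7613. For n = 7612 = 44 · 173, we can put exactly 44 objects in every box, avoiding 45 in any single one — so 7613 is tight.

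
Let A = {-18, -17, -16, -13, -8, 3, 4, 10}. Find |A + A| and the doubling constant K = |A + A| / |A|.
K = |A + A| / |A| = 32/8 = 4

Enumerate A + A = {a + b : a, b ∈ A}. With |A| = 8, there are |A|^2 = 64 ordered sum pairs; collecting distinct values, A + A = {-36, -35, -34, -33, -32, -31, -30, -29, -26, -25, -24, -21, -16, -15, -14, -13, -12, -10, -9, -8, -7, -6, -5, -4, -3, 2, 6, 7, 8, 13, 14, 20}, so |A + A| = 32. Thus K = 32/8 = 4. For comparison, the minimum possible |A + A| over all 8-element sets is 2·8 − 1 = 15 (so min K = 15/8), attained only by arithmetic progressions.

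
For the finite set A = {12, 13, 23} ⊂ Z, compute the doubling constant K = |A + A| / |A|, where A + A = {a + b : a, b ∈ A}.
K = |A + A| / |A| = 6/3 = 2

Enumerate A + A = {a + b : a, b ∈ A}. With |A| = 3, there are |A|^2 = 9 ordered sum pairs; collecting distinct values, A + A = {24, 25, 26, 35, 36, 46}, so |A + A| = 6. Thus K = 6/3 = 2. For comparison, the minimum possible |A + A| over all 3-element sets is 2·3 − 1 = 5 (so min K = 5/3), attained only by arithmetic progressions.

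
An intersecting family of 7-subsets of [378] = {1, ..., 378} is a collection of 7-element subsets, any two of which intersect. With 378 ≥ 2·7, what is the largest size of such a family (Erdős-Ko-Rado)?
max |F| = C(377, 6) = 3831345703900

Erdős-Ko-Rado (1961): when n ≥ 2k, max |F| = C(n−1, k−1). The bound is attained by the star {A : i ∈ A} for any fixed i ∈ [n]. Here C(378−1, 7−1) = C(377, 6) = 3831345703900.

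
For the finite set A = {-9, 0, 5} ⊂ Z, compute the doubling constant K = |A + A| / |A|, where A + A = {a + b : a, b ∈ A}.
K = |A + A| / |A| = 6/3 = 2

Enumerate A + A = {a + b : a, b ∈ A}. With |A| = 3, there are |A|^2 = 9 ordered sum pairs; collecting distinct values, A + A = {-18, -9, -4, 0, 5, 10}, so |A + A| = 6. Thus K = 6/3 = 2. For comparison, the minimum possible |A + A| over all 3-element sets is 2·3 − 1 = 5 (so min K = 5/3), attained only by arithmetic progressions.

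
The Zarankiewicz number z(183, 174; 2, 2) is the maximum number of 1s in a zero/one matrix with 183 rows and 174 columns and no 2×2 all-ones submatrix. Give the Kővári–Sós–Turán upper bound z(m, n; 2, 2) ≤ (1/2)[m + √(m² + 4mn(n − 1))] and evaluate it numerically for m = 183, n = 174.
z(183, 174; 2, 2) ≤ (1/2)[183 + √(183² + 4·183·174·173)] = (1/2)[183 + √22068153] = 2440.3376

Kővári–Sós–Turán: let r_1, ..., r_183 be the row sums and z = Σ r_i the total number of 1s. Each pair of columns can share at most one row with both entries 1 (else a 2×2 all-ones block appears), so Σ_i C(r_i, 2) ≤ C(174, 2) = 15051. By convexity Σ_i C(r_i, 2) ≥ 183·C(z/183, 2) = z(z − 183)/(2·183), giving z² − 183z − 183·174·173 ≤ 0 and hence z ≤ (1/2)[183 + √(33489 + 4·5508666)] = (1/2)[183 + √22068153] ≈ (1/2)(183 + 4697.6753) = 2440.3376.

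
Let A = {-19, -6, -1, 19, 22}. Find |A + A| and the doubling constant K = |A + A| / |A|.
K = |A + A| / |A| = 15/5 = 3

Enumerate A + A = {a + b : a, b ∈ A}. With |A| = 5, there are |A|^2 = 25 ordered sum pairs; collecting distinct values, A + A = {-38, -25, -20, -12, -7, -2, 0, 3, 13, 16, 18, 21, 38, 41, 44}, so |A + A| = 15. Thus K = 15/5 = 3. For comparison, the minimum possible |A + A| over all 5-element sets is 2·5 − 1 = 9 (so min K = 9/5), attained only by arithmetic progressions.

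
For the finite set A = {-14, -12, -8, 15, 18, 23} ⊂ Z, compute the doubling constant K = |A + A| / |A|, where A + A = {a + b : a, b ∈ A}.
K = |A + A| / |A| = 21/6 = 7/2

Enumerate A + A = {a + b : a, b ∈ A}. With |A| = 6, there are |A|^2 = 36 ordered sum pairs; collecting distinct values, A + A = {-28, -26, -24, -22, -20, -16, 1, 3, 4, 6, 7, 9, 10, 11, 15, 30, 33, 36, 38, 41, 46}, so |A + A| = 21. Thus K = 21/6 = 7/2. For comparison, the minimum possible |A + A| over all 6-element sets is 2·6 − 1 = 11 (so min K = 11/6), attained only by arithmetic progressions.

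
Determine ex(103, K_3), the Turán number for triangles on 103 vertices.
ex(103, K_3) = ⌊103^2/4⌋ = 2652

Mantel (1907): a triangle-free graph on n vertices has at most ⌊n^2/4⌋ edges, with equality for the complete bipartite graph K_{⌊n/2⌋, ⌈n/2⌉}. For n = 103: ⌊103^2/4⌋ = ⌊10609/4⌋ = 2652. The extremal graph is K_{51, 52}, which has 51·52 = 2652 edges.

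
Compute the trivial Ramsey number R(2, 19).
R(2, 19) = 19

R(2, k) = k for all k ≥ 2: in a 2-colouring of K_k, either some edge is red (a red K_2) or all edges are blue (a blue K_k). And K_{18} coloured all-blue has no blue K_19, so R(2, 19) > 18. Hence R(2, 19) = 19.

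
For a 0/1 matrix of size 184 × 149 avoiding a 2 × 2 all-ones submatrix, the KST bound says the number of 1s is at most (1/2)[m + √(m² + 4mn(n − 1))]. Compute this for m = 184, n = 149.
z(184, 149; 2, 2) ≤ (1/2)[184 + √(184² + 4·184·149·148)] = (1/2)[184 + √16264128] = 2108.4404

Kővári–Sós–Turán: let r_1, ..., r_184 be the row sums and z = Σ r_i the total number of 1s. Each pair of columns can share at most one row with both entries 1 (else a 2×2 all-ones block appears), so Σ_i C(r_i, 2) ≤ C(149, 2) = 11026. By convexity Σ_i C(r_i, 2) ≥ 184·C(z/184, 2) = z(z − 184)/(2·184), giving z² − 184z − 184·149·148 ≤ 0 and hence z ≤ (1/2)[184 + √(33856 + 4·4057568)] = (1/2)[184 + √16264128] ≈ (1/2)(184 + 4032.8809) = 2108.4404.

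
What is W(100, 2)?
W(100, 2) = 100 + 1 = 101

A 2-term AP is any pair of integers, so a monochromatic 2-AP exists iff some colour is used at least twice. With 100 colours, the colouring i ↦ i on {1, ..., 100} uses each colour once, avoiding any monochromatic pair, so W(100, 2) > 100. For {1, ..., 101}, pigeonhole forces two integers of the same colour, which form a monochromatic 2-AP. Hence W(100, 2) = 101.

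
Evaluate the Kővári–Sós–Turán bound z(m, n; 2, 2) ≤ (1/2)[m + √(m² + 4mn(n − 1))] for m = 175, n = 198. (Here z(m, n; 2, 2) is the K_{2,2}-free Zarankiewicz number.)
z(175, 198; 2, 2) ≤ (1/2)[175 + √(175² + 4·175·198·197)] = (1/2)[175 + √27334825] = 2701.6359

Kővári–Sós–Turán: let r_1, ..., r_175 be the row sums and z = Σ r_i the total number of 1s. Each pair of columns can share at most one row with both entries 1 (else a 2×2 all-ones block appears), so Σ_i C(r_i, 2) ≤ C(198, 2) = 19503. By convexity Σ_i C(r_i, 2) ≥ 175·C(z/175, 2) = z(z − 175)/(2·175), giving z² − 175z − 175·198·197 ≤ 0 and hence z ≤ (1/2)[175 + √(30625 + 4·6826050)] = (1/2)[175 + √27334825] ≈ (1/2)(175 + 5228.2717) = 2701.6359.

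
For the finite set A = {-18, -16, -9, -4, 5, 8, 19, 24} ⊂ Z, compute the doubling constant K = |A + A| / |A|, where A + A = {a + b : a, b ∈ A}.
K = |A + A| / |A| = 31/8

Enumerate A + A = {a + b : a, b ∈ A}. With |A| = 8, there are |A|^2 = 64 ordered sum pairs; collecting distinct values, A + A = {-36, -34, -32, -27, -25, -22, -20, -18, -13, -11, -10, -8, -4, -1, 1, 3, 4, 6, 8, 10, 13, 15, 16, 20, 24, 27, 29, 32, 38, 43, 48}, so |A + A| = 31. Thus K = 31/8. For comparison, the minimum possible |A + A| over all 8-element sets is 2·8 − 1 = 15 (so min K = 15/8), attained only by arithmetic progressions.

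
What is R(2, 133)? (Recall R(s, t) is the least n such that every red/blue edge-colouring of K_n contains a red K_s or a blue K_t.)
R(2, 133) = 133

R(2, k) = k for all k ≥ 2: in a 2-colouring of K_k, either some edge is red (a red K_2) or all edges are blue (a blue K_k). And K_{132} coloured all-blue has no blue K_133, so R(2, 133) > 132. Hence R(2, 133) = 133.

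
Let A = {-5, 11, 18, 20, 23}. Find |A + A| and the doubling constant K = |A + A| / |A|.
K = |A + A| / |A| = 15/5 = 3

Enumerate A + A = {a + b : a, b ∈ A}. With |A| = 5, there are |A|^2 = 25 ordered sum pairs; collecting distinct values, A + A = {-10, 6, 13, 15, 18, 22, 29, 31, 34, 36, 38, 40, 41, 43, 46}, so |A + A| = 15. Thus K = 15/5 = 3. For comparison, the minimum possible |A + A| over all 5-element sets is 2·5 − 1 = 9 (so min K = 9/5), attained only by arithmetic progressions.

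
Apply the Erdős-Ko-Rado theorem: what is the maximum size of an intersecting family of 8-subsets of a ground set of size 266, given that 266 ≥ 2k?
max |F| = C(265, 7) = 16810859697060

The Erdős-Ko-Rado theorem states: for n ≥ 2k, an intersecting family of k-subsets of an n-element set has size at most C(n − 1, k − 1), with equality for 'star' families {A ⊆ [n] : |A| = k, i ∈ A} (fix an element i). For n = 266, k = 8: C(265, 7) = 16810859697060.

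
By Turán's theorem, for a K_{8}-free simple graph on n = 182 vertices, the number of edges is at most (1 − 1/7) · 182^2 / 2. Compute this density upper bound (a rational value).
Turán density bound = (6/7) · 182^2/2 = 14196

Turán's theorem: ex(n, K_{r+1}) is achieved by the complete r-partite Turán graph T(n, r) with parts as balanced as possible, and is at most (1 − 1/r) · n^2/2. For r = 7, n = 182: the density bound is (6/7) · 33124/2 = 14196. Since 7 ∣ 182, the Turán graph T(182, 7) has parts of equal size 26, and its edge count e(T(182, 7)) = 14196 attains the density bound exactly.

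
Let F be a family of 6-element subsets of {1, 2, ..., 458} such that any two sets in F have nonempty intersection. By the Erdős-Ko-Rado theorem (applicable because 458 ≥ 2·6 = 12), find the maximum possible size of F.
max |F| = C(457, 5) = 162504446286

The Erdős-Ko-Rado theorem states: for n ≥ 2k, an intersecting family of k-subsets of an n-element set has size at most C(n − 1, k − 1), with equality for 'star' families {A ⊆ [n] : |A| = k, i ∈ A} (fix an element i). For n = 458, k = 6: C(457, 5) = 162504446286.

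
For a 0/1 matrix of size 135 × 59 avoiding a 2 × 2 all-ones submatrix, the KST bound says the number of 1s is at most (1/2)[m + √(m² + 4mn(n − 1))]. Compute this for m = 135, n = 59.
z(135, 59; 2, 2) ≤ (1/2)[135 + √(135² + 4·135·59·58)] = (1/2)[135 + √1866105] = 750.5273

Kővári–Sós–Turán: let r_1, ..., r_135 be the row sums and z = Σ r_i the total number of 1s. Each pair of columns can share at most one row with both entries 1 (else a 2×2 all-ones block appears), so Σ_i C(r_i, 2) ≤ C(59, 2) = 1711. By convexity Σ_i C(r_i, 2) ≥ 135·C(z/135, 2) = z(z − 135)/(2·135), giving z² − 135z − 135·59·58 ≤ 0 and hence z ≤ (1/2)[135 + √(18225 + 4·461970)] = (1/2)[135 + √1866105] ≈ (1/2)(135 + 1366.0545) = 750.5273.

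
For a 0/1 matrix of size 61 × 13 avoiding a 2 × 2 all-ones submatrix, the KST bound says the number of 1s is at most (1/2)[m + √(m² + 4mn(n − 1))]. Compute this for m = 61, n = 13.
z(61, 13; 2, 2) ≤ (1/2)[61 + √(61² + 4·61·13·12)] = (1/2)[61 + √41785] = 132.7069

Kővári–Sós–Turán: let r_1, ..., r_61 be the row sums and z = Σ r_i the total number of 1s. Each pair of columns can share at most one row with both entries 1 (else a 2×2 all-ones block appears), so Σ_i C(r_i, 2) ≤ C(13, 2) = 78. By convexity Σ_i C(r_i, 2) ≥ 61·C(z/61, 2) = z(z − 61)/(2·61), giving z² − 61z − 61·13·12 ≤ 0 and hence z ≤ (1/2)[61 + √(3721 + 4·9516)] = (1/2)[61 + √41785] ≈ (1/2)(61 + 204.4138) = 132.7069.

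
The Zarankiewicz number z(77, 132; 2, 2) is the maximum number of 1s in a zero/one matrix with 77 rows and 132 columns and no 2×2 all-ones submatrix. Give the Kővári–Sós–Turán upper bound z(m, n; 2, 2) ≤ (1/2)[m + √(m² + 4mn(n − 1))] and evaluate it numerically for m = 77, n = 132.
z(77, 132; 2, 2) ≤ (1/2)[77 + √(77² + 4·77·132·131)] = (1/2)[77 + √5331865] = 1193.0416

Kővári–Sós–Turán: let r_1, ..., r_77 be the row sums and z = Σ r_i the total number of 1s. Each pair of columns can share at most one row with both entries 1 (else a 2×2 all-ones block appears), so Σ_i C(r_i, 2) ≤ C(132, 2) = 8646. By convexity Σ_i C(r_i, 2) ≥ 77·C(z/77, 2) = z(z − 77)/(2·77), giving z² − 77z − 77·132·131 ≤ 0 and hence z ≤ (1/2)[77 + √(5929 + 4·1331484)] = (1/2)[77 + √5331865] ≈ (1/2)(77 + 2309.0832) = 1193.0416.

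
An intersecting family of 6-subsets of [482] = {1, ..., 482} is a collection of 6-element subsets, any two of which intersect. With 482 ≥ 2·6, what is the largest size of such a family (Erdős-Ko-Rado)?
max |F| = C(481, 5) = 210129417576

The Erdős-Ko-Rado theorem states: for n ≥ 2k, an intersecting family of k-subsets of an n-element set has size at most C(n − 1, k − 1), with equality for 'star' families {A ⊆ [n] : |A| = k, i ∈ A} (fix an element i). For n = 482, k = 6: C(481, 5) = 210129417576.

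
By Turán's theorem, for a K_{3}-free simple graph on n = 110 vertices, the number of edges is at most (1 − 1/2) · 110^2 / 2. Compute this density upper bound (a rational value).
Turán density bound = (1/2) · 110^2/2 = 3025

Turán's theorem: ex(n, K_{r+1}) is achieved by the complete r-partite Turán graph T(n, r) with parts as balanced as possible, and is at most (1 − 1/r) · n^2/2. For r = 2, n = 110: the density bound is (1/2) · 12100/2 = 3025. Since 2 ∣ 110, the Turán graph T(110, 2) has parts of equal size 55, and its edge count e(T(110, 2)) = 3025 attains the density bound exactly.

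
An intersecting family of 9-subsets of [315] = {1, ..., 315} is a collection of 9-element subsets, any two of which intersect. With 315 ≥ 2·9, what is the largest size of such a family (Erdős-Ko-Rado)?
max |F| = C(314, 8) = 2142287286510943

The Erdős-Ko-Rado theorem states: for n ≥ 2k, an intersecting family of k-subsets of an n-element set has size at most C(n − 1, k − 1), with equality for 'star' families {A ⊆ [n] : |A| = k, i ∈ A} (fix an element i). For n = 315, k = 9: C(314, 8) = 2142287286510943.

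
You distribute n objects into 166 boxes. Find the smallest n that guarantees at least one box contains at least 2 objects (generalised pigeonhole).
n = (2 − 1)·166 + 1 = 167

By the generalised pigeonhole principle, to guarantee some box contains ≥ r objects we need more than (r − 1) · k objects total. Threshold: n = (r − 1) · k + 1. With r = 2 and k = 166: n = 1 · 166 + 1 = 166 + 1 = 167. For n = 166 = 1 · 166, we can put exactly 1 objects in every box, avoiding 2 in any single one — so 167 is tight.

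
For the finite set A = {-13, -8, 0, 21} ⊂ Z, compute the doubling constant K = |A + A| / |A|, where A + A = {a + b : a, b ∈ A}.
K = |A + A| / |A| = 10/4 = 5/2

Enumerate A + A = {a + b : a, b ∈ A}. With |A| = 4, there are |A|^2 = 16 ordered sum pairs; collecting distinct values, A + A = {-26, -21, -16, -13, -8, 0, 8, 13, 21, 42}, so |A + A| = 10. Thus K = 10/4 = 5/2. For comparison, the minimum possible |A + A| over all 4-element sets is 2·4 − 1 = 7 (so min K = 7/4), attained only by arithmetic progressions.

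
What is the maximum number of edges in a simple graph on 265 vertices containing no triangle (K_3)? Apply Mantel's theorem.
ex(265, K_3) = ⌊265^2/4⌋ = 17556

Mantel (1907): a triangle-free graph on n vertices has at most ⌊n^2/4⌋ edges, with equality for the complete bipartite graph K_{⌊n/2⌋, ⌈n/2⌉}. For n = 265: ⌊265^2/4⌋ = ⌊70225/4⌋ = 17556. The extremal graph is K_{132, 133}, which has 132·133 = 17556 edges.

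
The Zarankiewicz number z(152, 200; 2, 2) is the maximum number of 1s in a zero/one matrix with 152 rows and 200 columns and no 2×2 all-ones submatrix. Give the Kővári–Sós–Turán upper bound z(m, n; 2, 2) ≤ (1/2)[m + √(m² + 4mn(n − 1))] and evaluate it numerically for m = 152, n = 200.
z(152, 200; 2, 2) ≤ (1/2)[152 + √(152² + 4·152·200·199)] = (1/2)[152 + √24221504] = 2536.7674

Kővári–Sós–Turán: let r_1, ..., r_152 be the row sums and z = Σ r_i the total number of 1s. Each pair of columns can share at most one row with both entries 1 (else a 2×2 all-ones block appears), so Σ_i C(r_i, 2) ≤ C(200, 2) = 19900. By convexity Σ_i C(r_i, 2) ≥ 152·C(z/152, 2) = z(z − 152)/(2·152), giving z² − 152z − 152·200·199 ≤ 0 and hence z ≤ (1/2)[152 + √(23104 + 4·6049600)] = (1/2)[152 + √24221504] ≈ (1/2)(152 + 4921.5347) = 2536.7674.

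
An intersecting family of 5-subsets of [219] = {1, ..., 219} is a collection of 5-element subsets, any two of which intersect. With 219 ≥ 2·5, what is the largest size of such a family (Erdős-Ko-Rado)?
max |F| = C(218, 4) = 91537110

The Erdős-Ko-Rado theorem states: for n ≥ 2k, an intersecting family of k-subsets of an n-element set has size at most C(n − 1, k − 1), with equality for 'star' families {A ⊆ [n] : |A| = k, i ∈ A} (fix an element i). For n = 219, k = 5: C(218, 4) = 91537110.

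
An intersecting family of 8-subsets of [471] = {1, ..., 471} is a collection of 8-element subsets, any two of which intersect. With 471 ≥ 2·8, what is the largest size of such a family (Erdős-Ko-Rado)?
max |F| = C(470, 7) = 961080460894320

The Erdős-Ko-Rado theorem states: for n ≥ 2k, an intersecting family of k-subsets of an n-element set has size at most C(n − 1, k − 1), with equality for 'star' families {A ⊆ [n] : |A| = k, i ∈ A} (fix an element i). For n = 471, k = 8: C(470, 7) = 961080460894320.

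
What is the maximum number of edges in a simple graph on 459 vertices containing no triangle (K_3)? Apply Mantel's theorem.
ex(459, K_3) = ⌊459^2/4⌋ = 52670

Mantel (1907): a triangle-free graph on n vertices has at most ⌊n^2/4⌋ edges, with equality for the complete bipartite graph K_{⌊n/2⌋, ⌈n/2⌉}. For n = 459: ⌊459^2/4⌋ = ⌊210681/4⌋ = 52670. The extremal graph is K_{229, 230}, which has 229·230 = 52670 edges.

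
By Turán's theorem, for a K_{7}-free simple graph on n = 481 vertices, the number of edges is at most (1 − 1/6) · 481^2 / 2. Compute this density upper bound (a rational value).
Turán density bound = (5/6) · 481^2/2 = 1156805/12 ≈ 96400.4167

Turán's theorem: ex(n, K_{r+1}) is achieved by the complete r-partite Turán graph T(n, r) with parts as balanced as possible, and is at most (1 − 1/r) · n^2/2. For r = 6, n = 481: the density bound is (5/6) · 231361/2 = 1156805/12 ≈ 96400.4167. The integer-valued extremum is e(T(481, 6)) = 96400, which is strictly less than the density bound 1156805/12 since 6 ∤ 481 (the parts of T(481, 6) cannot all be equal).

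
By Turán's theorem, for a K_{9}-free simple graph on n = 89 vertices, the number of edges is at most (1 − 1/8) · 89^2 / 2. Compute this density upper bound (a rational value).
Turán density bound = (7/8) · 89^2/2 = 55447/16 ≈ 3465.4375

Turán's theorem: ex(n, K_{r+1}) is achieved by the complete r-partite Turán graph T(n, r) with parts as balanced as possible, and is at most (1 − 1/r) · n^2/2. For r = 8, n = 89: the density bound is (7/8) · 7921/2 = 55447/16 ≈ 3465.4375. The integer-valued extremum is e(T(89, 8)) = 3465, which is strictly less than the density bound 55447/16 since 8 ∤ 89 (the parts of T(89, 8) cannot all be equal).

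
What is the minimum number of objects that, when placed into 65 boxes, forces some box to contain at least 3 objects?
n = (3 − 1)·65 + 1 = 131

By the generalised pigeonhole principle, to guarantee some box contains ≥ r objects we need more than (r − 1) · k objects total. Threshold: n = (r − 1) · k + 1. With r = 3 and k = 65: n = 2 · 65 + 1 = 130 + 1 = 131. For n = 130 = 2 · 65, we can put exactly 2 objects in every box, avoiding 3 in any single one — so 131 is tight.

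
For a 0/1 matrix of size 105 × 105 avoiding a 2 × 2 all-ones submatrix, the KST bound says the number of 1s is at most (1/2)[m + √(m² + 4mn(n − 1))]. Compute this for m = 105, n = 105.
z(105, 105; 2, 2) ≤ (1/2)[105 + √(105² + 4·105·105·104)] = (1/2)[105 + √4597425] = 1124.5803

Kővári–Sós–Turán: let r_1, ..., r_105 be the row sums and z = Σ r_i the total number of 1s. Each pair of columns can share at most one row with both entries 1 (else a 2×2 all-ones block appears), so Σ_i C(r_i, 2) ≤ C(105, 2) = 5460. By convexity Σ_i C(r_i, 2) ≥ 105·C(z/105, 2) = z(z − 105)/(2·105), giving z² − 105z − 105·105·104 ≤ 0 and hence z ≤ (1/2)[105 + √(11025 + 4·1146600)] = (1/2)[105 + √4597425] ≈ (1/2)(105 + 2144.1607) = 1124.5803.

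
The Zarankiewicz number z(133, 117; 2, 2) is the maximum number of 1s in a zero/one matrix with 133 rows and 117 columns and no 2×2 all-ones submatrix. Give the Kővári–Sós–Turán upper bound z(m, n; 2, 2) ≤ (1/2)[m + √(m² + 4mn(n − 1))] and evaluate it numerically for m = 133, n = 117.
z(133, 117; 2, 2) ≤ (1/2)[133 + √(133² + 4·133·117·116)] = (1/2)[133 + √7237993] = 1411.6759

Kővári–Sós–Turán: let r_1, ..., r_133 be the row sums and z = Σ r_i the total number of 1s. Each pair of columns can share at most one row with both entries 1 (else a 2×2 all-ones block appears), so Σ_i C(r_i, 2) ≤ C(117, 2) = 6786. By convexity Σ_i C(r_i, 2) ≥ 133·C(z/133, 2) = z(z − 133)/(2·133), giving z² − 133z − 133·117·116 ≤ 0 and hence z ≤ (1/2)[133 + √(17689 + 4·1805076)] = (1/2)[133 + √7237993] ≈ (1/2)(133 + 2690.3518) = 1411.6759.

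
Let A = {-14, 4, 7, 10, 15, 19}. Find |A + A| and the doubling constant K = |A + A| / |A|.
K = |A + A| / |A| = 20/6 = 10/3

Enumerate A + A = {a + b : a, b ∈ A}. With |A| = 6, there are |A|^2 = 36 ordered sum pairs; collecting distinct values, A + A = {-28, -10, -7, -4, 1, 5, 8, 11, 14, 17, 19, 20, 22, 23, 25, 26, 29, 30, 34, 38}, so |A + A| = 20. Thus K = 20/6 = 10/3. For comparison, the minimum possible |A + A| over all 6-element sets is 2·6 − 1 = 11 (so min K = 11/6), attained only by arithmetic progressions.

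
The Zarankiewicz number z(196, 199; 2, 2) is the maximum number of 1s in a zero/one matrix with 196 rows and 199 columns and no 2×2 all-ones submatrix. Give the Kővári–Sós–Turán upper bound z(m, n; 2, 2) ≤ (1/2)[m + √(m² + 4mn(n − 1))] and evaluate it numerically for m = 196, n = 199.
z(196, 199; 2, 2) ≤ (1/2)[196 + √(196² + 4·196·199·198)] = (1/2)[196 + √30929584] = 2878.7186

Kővári–Sós–Turán: let r_1, ..., r_196 be the row sums and z = Σ r_i the total number of 1s. Each pair of columns can share at most one row with both entries 1 (else a 2×2 all-ones block appears), so Σ_i C(r_i, 2) ≤ C(199, 2) = 19701. By convexity Σ_i C(r_i, 2) ≥ 196·C(z/196, 2) = z(z − 196)/(2·196), giving z² − 196z − 196·199·198 ≤ 0 and hence z ≤ (1/2)[196 + √(38416 + 4·7722792)] = (1/2)[196 + √30929584] ≈ (1/2)(196 + 5561.4372) = 2878.7186.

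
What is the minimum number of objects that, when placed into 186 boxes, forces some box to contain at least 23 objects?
n = (23 − 1)·186 + 1 = 4093

By the generalised pigeonhole principle, to guarantee some box contains ≥ r objects we need more than (r − 1) · k objects total. Threshold: n = (r − 1) · k + 1. With r = 23 and k = 186: n = 22 · 186 + 1 = 4092 + 1 = 4093. For n = 4092 = 22 · 186, we can put exactly 22 objects in every box, avoiding 23 in any single one — so 4093 is tight.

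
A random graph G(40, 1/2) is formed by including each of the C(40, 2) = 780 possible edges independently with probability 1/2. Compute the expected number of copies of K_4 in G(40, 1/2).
E[# K_4] = C(40, 4) · (1/2)^C(4, 2) = 91390 / 2^6 = 45695/32 = 1427.96875

For each 4-subset S of vertices (there are C(40, 4) = 91390 such S), let X_S = 1 if S induces a K_4 (all C(4, 2) = 6 edges present). Then P(X_S = 1) = (1/2)^6 = 1/64. By linearity of expectation, E[# K_4] = C(40, 4) · (1/2)^6 = 91390 / 64 = 45695/32 = 1427.96875.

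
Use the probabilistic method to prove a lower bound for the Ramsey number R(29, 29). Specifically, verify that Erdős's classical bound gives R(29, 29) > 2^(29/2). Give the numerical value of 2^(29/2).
2^(29/2) = 23170.475; so R(29, 29) > 23170.475

Colour each edge of K_n uniformly at random with red/blue. The expected number of monochromatic K_29 is C(n, 29) · 2 · 2^(−C(29,2)). If C(n, 29) · 2^(1 − C(29,2)) < 1, then with positive probability no monochromatic K_29 exists, so R(29, 29) > n. The standard estimate C(n, 29) ≤ n^29/29! shows this inequality holds whenever n ≤ 2^(29/2) (since 29! · 2^(C(29,2) − 1) > 2^(29^2/2) ≥ n^29). Hence R(29, 29) > 2^(29/2) = 23170.475.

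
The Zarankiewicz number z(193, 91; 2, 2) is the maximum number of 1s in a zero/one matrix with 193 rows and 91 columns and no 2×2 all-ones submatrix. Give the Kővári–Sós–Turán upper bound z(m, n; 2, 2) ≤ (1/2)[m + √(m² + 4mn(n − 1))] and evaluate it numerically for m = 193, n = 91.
z(193, 91; 2, 2) ≤ (1/2)[193 + √(193² + 4·193·91·90)] = (1/2)[193 + √6359929] = 1357.445

Kővári–Sós–Turán: let r_1, ..., r_193 be the row sums and z = Σ r_i the total number of 1s. Each pair of columns can share at most one row with both entries 1 (else a 2×2 all-ones block appears), so Σ_i C(r_i, 2) ≤ C(91, 2) = 4095. By convexity Σ_i C(r_i, 2) ≥ 193·C(z/193, 2) = z(z − 193)/(2·193), giving z² − 193z − 193·91·90 ≤ 0 and hence z ≤ (1/2)[193 + √(37249 + 4·1580670)] = (1/2)[193 + √6359929] ≈ (1/2)(193 + 2521.89) = 1357.445.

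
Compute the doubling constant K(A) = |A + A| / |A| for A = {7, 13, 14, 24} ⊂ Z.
K = |A + A| / |A| = 10/4 = 5/2

Enumerate A + A = {a + b : a, b ∈ A}. With |A| = 4, there are |A|^2 = 16 ordered sum pairs; collecting distinct values, A + A = {14, 20, 21, 26, 27, 28, 31, 37, 38, 48}, so |A + A| = 10. Thus K = 10/4 = 5/2. For comparison, the minimum possible |A + A| over all 4-element sets is 2·4 − 1 = 7 (so min K = 7/4), attained only by arithmetic progressions.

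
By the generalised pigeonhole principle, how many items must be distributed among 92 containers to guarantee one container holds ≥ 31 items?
n = (31 − 1)·92 + 1 = 2761

By the generalised pigeonhole principle, to guarantee some box contains ≥ r objects we need more than (r − 1) · k objects total. Threshold: n = (r − 1) · k + 1. With r = 31 and k = 92: n = 30 · 92 + 1 = 2760 + 1 = 2761. For n = 2760 = 30 · 92, we can put exactly 30 objects in every box, avoiding 31 in any single one — so 2761 is tight.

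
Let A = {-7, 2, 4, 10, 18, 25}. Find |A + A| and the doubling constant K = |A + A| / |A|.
K = |A + A| / |A| = 20/6 = 10/3

Enumerate A + A = {a + b : a, b ∈ A}. With |A| = 6, there are |A|^2 = 36 ordered sum pairs; collecting distinct values, A + A = {-14, -5, -3, 3, 4, 6, 8, 11, 12, 14, 18, 20, 22, 27, 28, 29, 35, 36, 43, 50}, so |A + A| = 20. Thus K = 20/6 = 10/3. For comparison, the minimum possible |A + A| over all 6-element sets is 2·6 − 1 = 11 (so min K = 11/6), attained only by arithmetic progressions.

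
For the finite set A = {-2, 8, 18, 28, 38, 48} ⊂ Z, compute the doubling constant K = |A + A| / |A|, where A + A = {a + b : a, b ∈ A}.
K = |A + A| / |A| = 11/6

Enumerate A + A = {a + b : a, b ∈ A}. With |A| = 6, there are |A|^2 = 36 ordered sum pairs; collecting distinct values, A + A = {-4, 6, 16, 26, 36, 46, 56, 66, 76, 86, 96}, so |A + A| = 11. Thus K = 11/6. Here |A + A| = 2|A| − 1 = 11, the minimum possible — so K = 11/6 is minimal, which holds iff A is an arithmetic progression.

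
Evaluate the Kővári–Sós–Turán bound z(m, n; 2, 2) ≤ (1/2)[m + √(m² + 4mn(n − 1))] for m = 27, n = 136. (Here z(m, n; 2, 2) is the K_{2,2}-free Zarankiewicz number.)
z(27, 136; 2, 2) ≤ (1/2)[27 + √(27² + 4·27·136·135)] = (1/2)[27 + √1983609] = 717.7033

Kővári–Sós–Turán: let r_1, ..., r_27 be the row sums and z = Σ r_i the total number of 1s. Each pair of columns can share at most one row with both entries 1 (else a 2×2 all-ones block appears), so Σ_i C(r_i, 2) ≤ C(136, 2) = 9180. By convexity Σ_i C(r_i, 2) ≥ 27·C(z/27, 2) = z(z − 27)/(2·27), giving z² − 27z − 27·136·135 ≤ 0 and hence z ≤ (1/2)[27 + √(729 + 4·495720)] = (1/2)[27 + √1983609] ≈ (1/2)(27 + 1408.4065) = 717.7033.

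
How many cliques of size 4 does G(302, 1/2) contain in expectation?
E[# K_4] = C(302, 4) · (1/2)^C(4, 2) = 339746225 / 2^6 = 5308534.765625

For each 4-subset S of vertices (there are C(302, 4) = 339746225 such S), let X_S = 1 if S induces a K_4 (all C(4, 2) = 6 edges present). Then P(X_S = 1) = (1/2)^6 = 1/64. By linearity of expectation, E[# K_4] = C(302, 4) · (1/2)^6 = 339746225 / 64 = 5308534.765625.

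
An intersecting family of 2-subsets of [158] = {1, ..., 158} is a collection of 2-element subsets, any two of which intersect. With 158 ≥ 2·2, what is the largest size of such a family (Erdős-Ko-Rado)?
max |F| = C(157, 1) = 157

Erdős-Ko-Rado (1961): when n ≥ 2k, max |F| = C(n−1, k−1). The bound is attained by the star {A : i ∈ A} for any fixed i ∈ [n]. Here C(158−1, 2−1) = C(157, 1) = 157.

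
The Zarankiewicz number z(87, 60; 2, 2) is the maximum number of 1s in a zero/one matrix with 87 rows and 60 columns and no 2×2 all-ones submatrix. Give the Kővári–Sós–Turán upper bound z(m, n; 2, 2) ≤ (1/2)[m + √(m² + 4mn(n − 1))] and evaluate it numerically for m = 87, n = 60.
z(87, 60; 2, 2) ≤ (1/2)[87 + √(87² + 4·87·60·59)] = (1/2)[87 + √1239489] = 600.1617

Kővári–Sós–Turán: let r_1, ..., r_87 be the row sums and z = Σ r_i the total number of 1s. Each pair of columns can share at most one row with both entries 1 (else a 2×2 all-ones block appears), so Σ_i C(r_i, 2) ≤ C(60, 2) = 1770. By convexity Σ_i C(r_i, 2) ≥ 87·C(z/87, 2) = z(z − 87)/(2·87), giving z² − 87z − 87·60·59 ≤ 0 and hence z ≤ (1/2)[87 + √(7569 + 4·307980)] = (1/2)[87 + √1239489] ≈ (1/2)(87 + 1113.3234) = 600.1617.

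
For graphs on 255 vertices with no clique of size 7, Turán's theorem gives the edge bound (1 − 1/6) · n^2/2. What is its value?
Turán density bound = (5/6) · 255^2/2 = 108375/4 ≈ 27093.75

Turán's theorem: ex(n, K_{r+1}) is achieved by the complete r-partite Turán graph T(n, r) with parts as balanced as possible, and is at most (1 − 1/r) · n^2/2. For r = 6, n = 255: the density bound is (5/6) · 65025/2 = 108375/4 ≈ 27093.75. The integer-valued extremum is e(T(255, 6)) = 27093, which is strictly less than the density bound 108375/4 since 6 ∤ 255 (the parts of T(255, 6) cannot all be equal).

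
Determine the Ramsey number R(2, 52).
R(2, 52) = 52

R(2, k) = k for all k ≥ 2: in a 2-colouring of K_k, either some edge is red (a red K_2) or all edges are blue (a blue K_k). And K_{51} coloured all-blue has no blue K_52, so R(2, 52) > 51. Hence R(2, 52) = 52.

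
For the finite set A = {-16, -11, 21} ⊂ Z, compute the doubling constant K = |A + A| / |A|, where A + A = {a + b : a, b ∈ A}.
K = |A + A| / |A| = 6/3 = 2

Enumerate A + A = {a + b : a, b ∈ A}. With |A| = 3, there are |A|^2 = 9 ordered sum pairs; collecting distinct values, A + A = {-32, -27, -22, 5, 10, 42}, so |A + A| = 6. Thus K = 6/3 = 2. For comparison, the minimum possible |A + A| over all 3-element sets is 2·3 − 1 = 5 (so min K = 5/3), attained only by arithmetic progressions.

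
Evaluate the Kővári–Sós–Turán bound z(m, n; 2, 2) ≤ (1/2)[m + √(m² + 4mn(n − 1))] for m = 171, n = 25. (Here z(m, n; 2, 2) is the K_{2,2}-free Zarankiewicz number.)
z(171, 25; 2, 2) ≤ (1/2)[171 + √(171² + 4·171·25·24)] = (1/2)[171 + √439641] = 417.0271

Kővári–Sós–Turán: let r_1, ..., r_171 be the row sums and z = Σ r_i the total number of 1s. Each pair of columns can share at most one row with both entries 1 (else a 2×2 all-ones block appears), so Σ_i C(r_i, 2) ≤ C(25, 2) = 300. By convexity Σ_i C(r_i, 2) ≥ 171·C(z/171, 2) = z(z − 171)/(2·171), giving z² − 171z − 171·25·24 ≤ 0 and hence z ≤ (1/2)[171 + √(29241 + 4·102600)] = (1/2)[171 + √439641] ≈ (1/2)(171 + 663.0543) = 417.0271.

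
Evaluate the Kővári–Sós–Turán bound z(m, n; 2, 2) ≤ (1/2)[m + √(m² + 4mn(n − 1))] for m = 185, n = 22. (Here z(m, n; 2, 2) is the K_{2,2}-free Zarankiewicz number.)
z(185, 22; 2, 2) ≤ (1/2)[185 + √(185² + 4·185·22·21)] = (1/2)[185 + √376105] = 399.137

Kővári–Sós–Turán: let r_1, ..., r_185 be the row sums and z = Σ r_i the total number of 1s. Each pair of columns can share at most one row with both entries 1 (else a 2×2 all-ones block appears), so Σ_i C(r_i, 2) ≤ C(22, 2) = 231. By convexity Σ_i C(r_i, 2) ≥ 185·C(z/185, 2) = z(z − 185)/(2·185), giving z² − 185z − 185·22·21 ≤ 0 and hence z ≤ (1/2)[185 + √(34225 + 4·85470)] = (1/2)[185 + √376105] ≈ (1/2)(185 + 613.274) = 399.137.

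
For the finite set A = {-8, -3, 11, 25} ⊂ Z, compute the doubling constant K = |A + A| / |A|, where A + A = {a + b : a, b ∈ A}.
K = |A + A| / |A| = 9/4

Enumerate A + A = {a + b : a, b ∈ A}. With |A| = 4, there are |A|^2 = 16 ordered sum pairs; collecting distinct values, A + A = {-16, -11, -6, 3, 8, 17, 22, 36, 50}, so |A + A| = 9. Thus K = 9/4. For comparison, the minimum possible |A + A| over all 4-element sets is 2·4 − 1 = 7 (so min K = 7/4), attained only by arithmetic progressions.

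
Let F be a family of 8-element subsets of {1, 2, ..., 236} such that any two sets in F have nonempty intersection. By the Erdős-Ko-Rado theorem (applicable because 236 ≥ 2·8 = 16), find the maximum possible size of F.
max |F| = C(235, 7) = 7175834063970

The Erdős-Ko-Rado theorem states: for n ≥ 2k, an intersecting family of k-subsets of an n-element set has size at most C(n − 1, k − 1), with equality for 'star' families {A ⊆ [n] : |A| = k, i ∈ A} (fix an element i). For n = 236, k = 8: C(235, 7) = 7175834063970.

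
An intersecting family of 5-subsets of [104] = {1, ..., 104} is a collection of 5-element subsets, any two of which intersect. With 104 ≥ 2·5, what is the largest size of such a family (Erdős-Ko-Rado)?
max |F| = C(103, 4) = 4421275

The Erdős-Ko-Rado theorem states: for n ≥ 2k, an intersecting family of k-subsets of an n-element set has size at most C(n − 1, k − 1), with equality for 'star' families {A ⊆ [n] : |A| = k, i ∈ A} (fix an element i). For n = 104, k = 5: C(103, 4) = 4421275.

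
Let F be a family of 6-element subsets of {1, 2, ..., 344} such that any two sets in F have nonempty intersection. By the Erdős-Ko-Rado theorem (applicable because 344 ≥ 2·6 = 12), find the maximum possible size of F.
max |F| = C(343, 5) = 38421292833

Erdős-Ko-Rado (1961): when n ≥ 2k, max |F| = C(n−1, k−1). The bound is attained by the star {A : i ∈ A} for any fixed i ∈ [n]. Here C(344−1, 6−1) = C(343, 5) = 38421292833.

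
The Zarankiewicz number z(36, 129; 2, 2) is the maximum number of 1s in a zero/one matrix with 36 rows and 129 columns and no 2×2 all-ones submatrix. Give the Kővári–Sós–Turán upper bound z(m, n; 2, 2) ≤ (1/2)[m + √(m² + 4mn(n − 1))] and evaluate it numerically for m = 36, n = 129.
z(36, 129; 2, 2) ≤ (1/2)[36 + √(36² + 4·36·129·128)] = (1/2)[36 + √2379024] = 789.2043

Kővári–Sós–Turán: let r_1, ..., r_36 be the row sums and z = Σ r_i the total number of 1s. Each pair of columns can share at most one row with both entries 1 (else a 2×2 all-ones block appears), so Σ_i C(r_i, 2) ≤ C(129, 2) = 8256. By convexity Σ_i C(r_i, 2) ≥ 36·C(z/36, 2) = z(z − 36)/(2·36), giving z² − 36z − 36·129·128 ≤ 0 and hence z ≤ (1/2)[36 + √(1296 + 4·594432)] = (1/2)[36 + √2379024] ≈ (1/2)(36 + 1542.4085) = 789.2043.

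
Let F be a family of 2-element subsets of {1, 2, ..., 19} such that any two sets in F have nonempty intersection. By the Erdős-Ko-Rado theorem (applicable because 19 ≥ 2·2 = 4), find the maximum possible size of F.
max |F| = C(18, 1) = 18

The Erdős-Ko-Rado theorem states: for n ≥ 2k, an intersecting family of k-subsets of an n-element set has size at most C(n − 1, k − 1), with equality for 'star' families {A ⊆ [n] : |A| = k, i ∈ A} (fix an element i). For n = 19, k = 2: C(18, 1) = 18.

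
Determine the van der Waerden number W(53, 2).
W(53, 2) = 53 + 1 = 54

A 2-term AP is any pair of integers, so a monochromatic 2-AP exists iff some colour is used at least twice. With 53 colours, the colouring i ↦ i on {1, ..., 53} uses each colour once, avoiding any monochromatic pair, so W(53, 2) > 53. For {1, ..., 54}, pigeonhole forces two integers of the same colour, which form a monochromatic 2-AP. Hence W(53, 2) = 54.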